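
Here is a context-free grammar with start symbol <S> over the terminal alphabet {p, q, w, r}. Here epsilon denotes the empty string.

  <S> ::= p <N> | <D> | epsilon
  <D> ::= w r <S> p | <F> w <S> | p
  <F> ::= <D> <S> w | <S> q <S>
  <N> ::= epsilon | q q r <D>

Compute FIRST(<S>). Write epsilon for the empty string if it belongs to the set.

FIRST(<N>): from <N>::=epsilon we get {epsilon}; from <N>::=q q r <D> we get {q}. So FIRST(<N>) = {epsilon, q}.
FIRST(<S>): from <S>::=p <N> we get {p}; from <S>::=<D> we get {p, q, w}; from <S>::=epsilon we get {epsilon}. So FIRST(<S>) = {epsilon, p, q, w}.
FIRST(<D>): from <D>::=w r <S> p we get {w}; from <D>::=<F> w <S> we get {p, q, w}; from <D>::=p we get {p}. So FIRST(<D>) = {p, q, w}.
FIRST(<F>): from <F>::=<D> <S> w we get {p, q, w}; from <F>::=<S> q <S> we get {p, q, w}. So FIRST(<F>) = {p, q, w}.

{epsilon, p, q, w}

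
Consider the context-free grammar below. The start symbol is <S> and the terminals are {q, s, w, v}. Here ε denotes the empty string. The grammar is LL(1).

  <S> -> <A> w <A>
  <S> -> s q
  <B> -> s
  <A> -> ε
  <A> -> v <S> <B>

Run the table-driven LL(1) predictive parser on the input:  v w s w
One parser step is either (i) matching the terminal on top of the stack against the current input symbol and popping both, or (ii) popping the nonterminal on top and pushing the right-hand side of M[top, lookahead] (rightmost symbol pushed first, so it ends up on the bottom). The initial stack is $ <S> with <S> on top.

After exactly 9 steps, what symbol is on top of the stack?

     Stack                  Input      Action
  1  $ <S>                  v w s w $  expand <S> -> <A> w <A>
  2  $ <A> w <A>            v w s w $  expand <A> -> v <S> <B>
  3  $ <A> w <B> <S> v      v w s w $  match v
  4  $ <A> w <B> <S>        w s w $    expand <S> -> <A> w <A>
  5  $ <A> w <B> <A> w <A>  w s w $    expand <A> -> ε
  6  $ <A> w <B> <A> w      w s w $    match w
  7  $ <A> w <B> <A>        s w $      expand <A> -> ε
  8  $ <A> w <B>            s w $      expand <B> -> s
  9  $ <A> w s              s w $      match s
Stack after step 9: $ <A> w (top = w).

w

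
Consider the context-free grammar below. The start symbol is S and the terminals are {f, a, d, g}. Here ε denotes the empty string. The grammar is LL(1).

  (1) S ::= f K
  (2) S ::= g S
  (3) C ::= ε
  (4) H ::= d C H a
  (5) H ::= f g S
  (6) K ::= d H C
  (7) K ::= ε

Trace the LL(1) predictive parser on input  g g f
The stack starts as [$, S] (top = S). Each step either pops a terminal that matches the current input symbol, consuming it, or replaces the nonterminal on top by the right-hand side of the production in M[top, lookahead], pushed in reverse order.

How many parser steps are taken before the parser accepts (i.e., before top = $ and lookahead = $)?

     Stack  Input    Action
  1  $ S    g g f $  expand S ::= g S
  2  $ S g  g g f $  match g
  3  $ S    g f $    expand S ::= g S
  4  $ S g  g f $    match g
  5  $ S    f $      expand S ::= f K
  6  $ K f  f $      match f
  7  $ K    $        expand K ::= ε
Accept reached after 7 steps.

7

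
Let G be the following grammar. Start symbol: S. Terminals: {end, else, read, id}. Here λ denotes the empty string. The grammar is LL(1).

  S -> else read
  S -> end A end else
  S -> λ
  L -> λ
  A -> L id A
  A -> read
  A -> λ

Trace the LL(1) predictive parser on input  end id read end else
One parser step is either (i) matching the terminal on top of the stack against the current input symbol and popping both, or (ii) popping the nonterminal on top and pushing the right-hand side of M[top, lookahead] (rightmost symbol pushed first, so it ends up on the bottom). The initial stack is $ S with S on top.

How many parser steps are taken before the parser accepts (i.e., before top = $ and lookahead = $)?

step 1: stack=$ S  input=end id read end else $  — expand S -> end A end else
step 2: stack=$ else end A end  input=end id read end else $  — match end
step 3: stack=$ else end A  input=id read end else $  — expand A -> L id A
step 4: stack=$ else end A id L  input=id read end else $  — expand L -> λ
step 5: stack=$ else end A id  input=id read end else $  — match id
step 6: stack=$ else end A  input=read end else $  — expand A -> read
step 7: stack=$ else end read  input=read end else $  — match read
step 8: stack=$ else end  input=end else $  — match end
step 9: stack=$ else  input=else $  — match else
Accept reached after 9 steps.

9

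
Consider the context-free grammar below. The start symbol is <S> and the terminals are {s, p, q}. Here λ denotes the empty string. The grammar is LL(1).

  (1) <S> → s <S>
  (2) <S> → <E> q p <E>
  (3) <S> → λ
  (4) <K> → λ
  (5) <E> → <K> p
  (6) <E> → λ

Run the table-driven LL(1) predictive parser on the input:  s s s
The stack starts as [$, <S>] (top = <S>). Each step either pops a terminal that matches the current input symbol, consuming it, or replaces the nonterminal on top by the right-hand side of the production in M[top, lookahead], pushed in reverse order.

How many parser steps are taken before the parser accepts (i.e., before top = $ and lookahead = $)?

step 1: stack=$ <S>  input=s s s $  — expand <S> → s <S>
step 2: stack=$ <S> s  input=s s s $  — match s
step 3: stack=$ <S>  input=s s $  — expand <S> → s <S>
step 4: stack=$ <S> s  input=s s $  — match s
step 5: stack=$ <S>  input=s $  — expand <S> → s <S>
step 6: stack=$ <S> s  input=s $  — match s
step 7: stack=$ <S>  input=$  — expand <S> → λ
Accept reached after 7 steps.

7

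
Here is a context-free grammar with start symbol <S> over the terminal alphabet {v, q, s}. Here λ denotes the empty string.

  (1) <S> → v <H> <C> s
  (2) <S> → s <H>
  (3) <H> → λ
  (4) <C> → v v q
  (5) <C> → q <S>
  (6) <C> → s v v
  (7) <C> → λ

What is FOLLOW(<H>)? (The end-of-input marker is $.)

FIRST(<S>) = {s, v}
FIRST(<H>) = {λ}
FIRST(<C>) = {λ, q, s, v}
FOLLOW(<S>) includes $ since <S> is the start symbol.
FOLLOW(<C>): in <S>→v <H> <C> s, <C> is followed by s with FIRST {s}. Thus FOLLOW(<C>) = {s}.
FOLLOW(<S>): in <C>→q <S>, the suffix after <S> is empty, so FOLLOW(<S>) ⊇ FOLLOW(<C>) = {s}. Thus FOLLOW(<S>) = {$, s}.
FOLLOW(<H>): in <S>→v <H> <C> s, <H> is followed by <C> s with FIRST {q, s, v}; in <S>→s <H>, the suffix after <H> is empty, so FOLLOW(<H>) ⊇ FOLLOW(<S>) = {$, s}. Thus FOLLOW(<H>) = {$, q, s, v}.

{$, q, s, v}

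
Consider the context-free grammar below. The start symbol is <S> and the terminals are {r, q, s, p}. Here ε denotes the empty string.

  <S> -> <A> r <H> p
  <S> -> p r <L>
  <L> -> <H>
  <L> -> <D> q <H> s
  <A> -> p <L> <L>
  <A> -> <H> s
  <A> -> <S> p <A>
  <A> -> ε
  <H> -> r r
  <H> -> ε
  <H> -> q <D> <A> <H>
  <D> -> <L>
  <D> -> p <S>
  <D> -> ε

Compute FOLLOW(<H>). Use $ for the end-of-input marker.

{$, p, q, r, s}

FIRST(<H>) = {ε, q, r}
FIRST(<S>) = {p, q, r, s}  (via <A> r <H> p)
FIRST(<A>) = {ε, p, q, r, s}  (via <H> s, <S> p <A>)
FIRST(<L>) = {ε, p, q, r}  (via <H>, <D> q <H> s)
FIRST(<D>) = {ε, p, q, r}  (via <L>)
FOLLOW(<S>) includes $ since <S> is the start symbol.
FOLLOW(<S>): in <A>-><S> p <A>, <S> is followed by p <A> with FIRST {p}; in <D>->p <S>, the suffix after <S> is empty, so FOLLOW(<S>) ⊇ FOLLOW(<D>) = {$, p, q, r, s}. Thus FOLLOW(<S>) = {$, p, q, r, s}.
FOLLOW(<L>): in <S>->p r <L>, the suffix after <L> is empty, so FOLLOW(<L>) ⊇ FOLLOW(<S>) = {$, p, q, r, s}; in <A>->p <L> <L> (occurrence 1), <L> is followed by <L> with FIRST {ε, p, q, r}; in <A>->p <L> <L> (occurrence 1), the suffix after <L> is nullable, so FOLLOW(<L>) ⊇ FOLLOW(<A>) = {$, p, q, r, s}; in <A>->p <L> <L> (occurrence 2), the suffix after <L> is empty, so FOLLOW(<L>) ⊇ FOLLOW(<A>) = {$, p, q, r, s}; in <D>-><L>, the suffix after <L> is empty, so FOLLOW(<L>) ⊇ FOLLOW(<D>) = {$, p, q, r, s}. Thus FOLLOW(<L>) = {$, p, q, r, s}.
FOLLOW(<H>): in <S>-><A> r <H> p, <H> is followed by p with FIRST {p}; in <L>-><H>, the suffix after <H> is empty, so FOLLOW(<H>) ⊇ FOLLOW(<L>) = {$, p, q, r, s}; in <L>-><D> q <H> s, <H> is followed by s with FIRST {s}; in <A>-><H> s, <H> is followed by s with FIRST {s}; in <H>->q <D> <A> <H>, the suffix after <H> is empty (adds nothing new). Thus FOLLOW(<H>) = {$, p, q, r, s}.
FOLLOW(<A>): in <S>-><A> r <H> p, <A> is followed by r <H> p with FIRST {r}; in <A>-><S> p <A>, the suffix after <A> is empty (adds nothing new); in <H>->q <D> <A> <H>, <A> is followed by <H> with FIRST {ε, q, r}; in <H>->q <D> <A> <H>, the suffix after <A> is nullable, so FOLLOW(<A>) ⊇ FOLLOW(<H>) = {$, p, q, r, s}. Thus FOLLOW(<A>) = {$, p, q, r, s}.
FOLLOW(<D>): in <L>-><D> q <H> s, <D> is followed by q <H> s with FIRST {q}; in <H>->q <D> <A> <H>, <D> is followed by <A> <H> with FIRST {ε, p, q, r, s}; in <H>->q <D> <A> <H>, the suffix after <D> is nullable, so FOLLOW(<D>) ⊇ FOLLOW(<H>) = {$, p, q, r, s}. Thus FOLLOW(<D>) = {$, p, q, r, s}.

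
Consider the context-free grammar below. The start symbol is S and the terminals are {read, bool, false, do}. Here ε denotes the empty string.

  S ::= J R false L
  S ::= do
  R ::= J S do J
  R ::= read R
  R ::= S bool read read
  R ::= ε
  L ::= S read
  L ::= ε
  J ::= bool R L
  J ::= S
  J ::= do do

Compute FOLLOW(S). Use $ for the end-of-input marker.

{$, bool, do, false, read}

FIRST(S): from S::=J R false L we get {bool, do}; from S::=do we get {do}. So FIRST(S) = {bool, do}.
FIRST(L): from L::=S read we get {bool, do}; from L::=ε we get {ε}. So FIRST(L) = {ε, bool, do}.
FIRST(J): from J::=bool R L we get {bool}; from J::=S we get {bool, do}; from J::=do do we get {do}. So FIRST(J) = {bool, do}.
FIRST(R): from R::=J S do J we get {bool, do}; from R::=read R we get {read}; from R::=S bool read read we get {bool, do}; from R::=ε we get {ε}. So FIRST(R) = {ε, bool, do, read}.
FOLLOW(S) includes $ since S is the start symbol.
FOLLOW(S): in R::=J S do J, S is followed by do J with FIRST {do}; in R::=S bool read read, S is followed by bool read read with FIRST {bool}; in L::=S read, S is followed by read with FIRST {read}; in J::=S, the suffix after S is empty, so FOLLOW(S) ⊇ FOLLOW(J) = {bool, do, false, read}. Thus FOLLOW(S) = {$, bool, do, false, read}.
FOLLOW(R): in S::=J R false L, R is followed by false L with FIRST {false}; in R::=read R, the suffix after R is empty (adds nothing new); in J::=bool R L, R is followed by L with FIRST {ε, bool, do}; in J::=bool R L, the suffix after R is nullable, so FOLLOW(R) ⊇ FOLLOW(J) = {bool, do, false, read}. Thus FOLLOW(R) = {bool, do, false, read}.
FOLLOW(J): in S::=J R false L, J is followed by R false L with FIRST {bool, do, false, read}; in R::=J S do J (occurrence 1), J is followed by S do J with FIRST {bool, do}; in R::=J S do J (occurrence 2), the suffix after J is empty, so FOLLOW(J) ⊇ FOLLOW(R) = {bool, do, false, read}. Thus FOLLOW(J) = {bool, do, false, read}.
FOLLOW(L): in S::=J R false L, the suffix after L is empty, so FOLLOW(L) ⊇ FOLLOW(S) = {$, bool, do, false, read}; in J::=bool R L, the suffix after L is empty, so FOLLOW(L) ⊇ FOLLOW(J) = {bool, do, false, read}. Thus FOLLOW(L) = {$, bool, do, false, read}.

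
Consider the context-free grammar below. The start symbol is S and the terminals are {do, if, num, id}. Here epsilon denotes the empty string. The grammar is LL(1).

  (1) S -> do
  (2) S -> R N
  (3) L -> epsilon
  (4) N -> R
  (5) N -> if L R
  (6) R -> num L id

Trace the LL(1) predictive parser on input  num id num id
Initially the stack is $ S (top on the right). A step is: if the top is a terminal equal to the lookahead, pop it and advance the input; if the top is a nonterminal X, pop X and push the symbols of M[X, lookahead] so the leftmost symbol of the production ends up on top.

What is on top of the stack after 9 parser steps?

id

step 1: stack=$ S  input=num id num id $  — expand S -> R N
step 2: stack=$ N R  input=num id num id $  — expand R -> num L id
step 3: stack=$ N id L num  input=num id num id $  — match num
step 4: stack=$ N id L  input=id num id $  — expand L -> epsilon
step 5: stack=$ N id  input=id num id $  — match id
step 6: stack=$ N  input=num id $  — expand N -> R
step 7: stack=$ R  input=num id $  — expand R -> num L id
step 8: stack=$ id L num  input=num id $  — match num
step 9: stack=$ id L  input=id $  — expand L -> epsilon
Stack after step 9: $ id (top = id).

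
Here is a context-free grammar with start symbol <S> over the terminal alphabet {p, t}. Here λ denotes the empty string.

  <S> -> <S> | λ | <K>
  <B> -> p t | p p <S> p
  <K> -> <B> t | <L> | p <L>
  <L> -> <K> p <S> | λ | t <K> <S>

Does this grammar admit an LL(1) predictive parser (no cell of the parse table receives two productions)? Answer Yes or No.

No

FIRST(<S>) = {λ, p, t}
FIRST(<B>) = {p}
FIRST(<K>) = {λ, p, t}
FIRST(<L>) = {λ, p, t}
FOLLOW(<S>) = {$, p, t}
FOLLOW(<B>) = {t}
FOLLOW(<K>) = {$, p, t}
FOLLOW(<L>) = {$, p, t}
Cell M[<B>, p] receives both <B> -> p t and <B> -> p p <S> p — the grammar is not LL(1).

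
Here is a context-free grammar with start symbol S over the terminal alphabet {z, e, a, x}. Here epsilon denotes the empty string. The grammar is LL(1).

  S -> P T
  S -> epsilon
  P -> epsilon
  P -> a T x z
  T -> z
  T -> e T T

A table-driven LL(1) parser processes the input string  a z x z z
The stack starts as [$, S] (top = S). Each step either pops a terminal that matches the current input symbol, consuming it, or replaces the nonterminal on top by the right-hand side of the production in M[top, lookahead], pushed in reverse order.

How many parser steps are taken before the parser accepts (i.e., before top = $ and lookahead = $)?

9

     Stack        Input        Action
  1  $ S          a z x z z $  expand S -> P T
  2  $ T P        a z x z z $  expand P -> a T x z
  3  $ T z x T a  a z x z z $  match a
  4  $ T z x T    z x z z $    expand T -> z
  5  $ T z x z    z x z z $    match z
  6  $ T z x      x z z $      match x
  7  $ T z        z z $        match z
  8  $ T          z $          expand T -> z
  9  $ z          z $          match z
Accept reached after 9 steps.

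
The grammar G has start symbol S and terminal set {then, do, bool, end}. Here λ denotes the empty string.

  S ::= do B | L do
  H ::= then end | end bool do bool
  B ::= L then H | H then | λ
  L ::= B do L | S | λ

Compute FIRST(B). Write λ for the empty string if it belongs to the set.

{λ, do, end, then}

FIRST(H) = {end, then}
FIRST(S) = {do, end, then}  (via L do)
FIRST(B) = {λ, do, end, then}  (via L then H, H then)
FIRST(L) = {λ, do, end, then}  (via B do L, S)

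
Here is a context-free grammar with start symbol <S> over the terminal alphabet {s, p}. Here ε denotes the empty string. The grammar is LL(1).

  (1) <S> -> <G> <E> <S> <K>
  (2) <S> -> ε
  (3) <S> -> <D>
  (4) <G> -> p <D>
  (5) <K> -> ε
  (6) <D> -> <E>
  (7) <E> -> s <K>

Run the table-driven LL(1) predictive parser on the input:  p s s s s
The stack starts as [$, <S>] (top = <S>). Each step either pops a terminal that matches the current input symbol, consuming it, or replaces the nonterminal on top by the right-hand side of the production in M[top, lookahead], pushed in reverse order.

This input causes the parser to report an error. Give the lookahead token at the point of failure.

s

      Stack                Input        Action
   1  $ <S>                p s s s s $  expand <S> -> <G> <E> <S> <K>
   2  $ <K> <S> <E> <G>    p s s s s $  expand <G> -> p <D>
   3  $ <K> <S> <E> <D> p  p s s s s $  match p
   4  $ <K> <S> <E> <D>    s s s s $    expand <D> -> <E>
   5  $ <K> <S> <E> <E>    s s s s $    expand <E> -> s <K>
   6  $ <K> <S> <E> <K> s  s s s s $    match s
   7  $ <K> <S> <E> <K>    s s s $      expand <K> -> ε
   8  $ <K> <S> <E>        s s s $      expand <E> -> s <K>
   9  $ <K> <S> <K> s      s s s $      match s
  10  $ <K> <S> <K>        s s $        expand <K> -> ε
  11  $ <K> <S>            s s $        expand <S> -> <D>
  12  $ <K> <D>            s s $        expand <D> -> <E>
  13  $ <K> <E>            s s $        expand <E> -> s <K>
  14  $ <K> <K> s          s s $        match s
  15  $ <K> <K>            s $          expand <K> -> ε
  16  $ <K>                s $          expand <K> -> ε
  17  $                    s $          error: stack empty but input remains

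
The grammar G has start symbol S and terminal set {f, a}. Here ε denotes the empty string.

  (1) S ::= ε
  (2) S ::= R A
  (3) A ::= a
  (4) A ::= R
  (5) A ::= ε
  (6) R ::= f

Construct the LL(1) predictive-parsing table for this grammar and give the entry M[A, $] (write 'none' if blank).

A ::= ε

FIRST(R) = {f}
FIRST(S) = {ε, f}  (via R A)
FIRST(A) = {ε, a, f}  (via R)
FOLLOW(S) includes $ since S is the start symbol.
FOLLOW(S): S appears on no right-hand side. Thus FOLLOW(S) = {$}.
FOLLOW(A): in S::=R A, the suffix after A is empty, so FOLLOW(A) ⊇ FOLLOW(S) = {$}. Thus FOLLOW(A) = {$}.
For A ::= a: FIRST(a) = {a}, so it goes in M[A, t] for t ∈ {a}.
For A ::= R: FIRST(R) = {f}, so it goes in M[A, t] for t ∈ {f}.
For A ::= ε: FIRST(ε) = {ε}, so it goes in M[A, t] for t ∈ {}; since ε ∈ FIRST, also for every t ∈ FOLLOW(A) = {$}.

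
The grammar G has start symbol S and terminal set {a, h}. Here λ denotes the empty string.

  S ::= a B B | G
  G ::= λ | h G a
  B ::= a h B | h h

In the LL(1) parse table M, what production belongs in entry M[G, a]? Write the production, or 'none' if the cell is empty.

G ::= λ

FIRST(G) = {λ, h}
FIRST(B) = {a, h}
FIRST(S) = {λ, a, h}  (via G)
FOLLOW(S) includes $ since S is the start symbol.
FOLLOW(S): S appears on no right-hand side. Thus FOLLOW(S) = {$}.
FOLLOW(G): in S::=G, the suffix after G is empty, so FOLLOW(G) ⊇ FOLLOW(S) = {$}; in G::=h G a, G is followed by a with FIRST {a}. Thus FOLLOW(G) = {$, a}.
For G ::= λ: FIRST(λ) = {λ}, so it goes in M[G, t] for t ∈ {}; since λ ∈ FIRST, also for every t ∈ FOLLOW(G) = {$, a}.
For G ::= h G a: FIRST(h G a) = {h}, so it goes in M[G, t] for t ∈ {h}.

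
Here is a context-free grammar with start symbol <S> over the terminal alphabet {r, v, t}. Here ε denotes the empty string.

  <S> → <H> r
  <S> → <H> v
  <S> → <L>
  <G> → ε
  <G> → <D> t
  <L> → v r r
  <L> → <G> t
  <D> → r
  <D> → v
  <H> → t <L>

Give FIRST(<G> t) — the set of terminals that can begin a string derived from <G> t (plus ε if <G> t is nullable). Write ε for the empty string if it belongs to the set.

FIRST(<D>): from <D>→r we get {r}; from <D>→v we get {v}. So FIRST(<D>) = {r, v}.
FIRST(<H>): from <H>→t <L> we get {t}. So FIRST(<H>) = {t}.
FIRST(<G>): from <G>→ε we get {ε}; from <G>→<D> t we get {r, v}. So FIRST(<G>) = {ε, r, v}.
FIRST(<L>): from <L>→v r r we get {v}; from <L>→<G> t we get {r, t, v}. So FIRST(<L>) = {r, t, v}.
FIRST(<S>): from <S>→<H> r we get {t}; from <S>→<H> v we get {t}; from <S>→<L> we get {r, t, v}. So FIRST(<S>) = {r, t, v}.
FIRST(<G> t): take FIRST of each symbol in turn, carrying on past any symbol whose FIRST contains ε; result {r, t, v}.

{r, t, v}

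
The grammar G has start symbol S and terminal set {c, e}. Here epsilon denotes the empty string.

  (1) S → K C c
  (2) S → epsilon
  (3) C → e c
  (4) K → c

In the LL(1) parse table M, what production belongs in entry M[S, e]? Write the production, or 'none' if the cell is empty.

FIRST(C) = {e}
FIRST(K) = {c}
FIRST(S) = {epsilon, c}  (via K C c)
FOLLOW(S) includes $ since S is the start symbol.
FOLLOW(S): S appears on no right-hand side. Thus FOLLOW(S) = {$}.
For S → K C c: FIRST(K C c) = {c}, so it goes in M[S, t] for t ∈ {c}.
For S → epsilon: FIRST(epsilon) = {epsilon}, so it goes in M[S, t] for t ∈ {}; since epsilon ∈ FIRST, also for every t ∈ FOLLOW(S) = {$}.
None of these place a production in M[S, e].

none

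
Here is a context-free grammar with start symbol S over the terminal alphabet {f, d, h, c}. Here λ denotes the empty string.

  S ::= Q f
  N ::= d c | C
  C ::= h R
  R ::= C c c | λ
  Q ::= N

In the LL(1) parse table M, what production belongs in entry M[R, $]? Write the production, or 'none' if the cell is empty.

none

FIRST(C) = {h}
FIRST(N) = {d, h}  (via C)
FIRST(R) = {λ, h}  (via C c c)
FIRST(Q) = {d, h}  (via N)
FIRST(S) = {d, h}  (via Q f)
FOLLOW(S) includes $ since S is the start symbol.
FOLLOW(C): in N::=C, the suffix after C is empty, so FOLLOW(C) ⊇ FOLLOW(N) = {f}; in R::=C c c, C is followed by c c with FIRST {c}. Thus FOLLOW(C) = {c, f}.
FOLLOW(R): in C::=h R, the suffix after R is empty, so FOLLOW(R) ⊇ FOLLOW(C) = {c, f}. Thus FOLLOW(R) = {c, f}.
For R ::= C c c: FIRST(C c c) = {h}, so it goes in M[R, t] for t ∈ {h}.
For R ::= λ: FIRST(λ) = {λ}, so it goes in M[R, t] for t ∈ {}; since λ ∈ FIRST, also for every t ∈ FOLLOW(R) = {c, f}.
None of these place a production in M[R, $].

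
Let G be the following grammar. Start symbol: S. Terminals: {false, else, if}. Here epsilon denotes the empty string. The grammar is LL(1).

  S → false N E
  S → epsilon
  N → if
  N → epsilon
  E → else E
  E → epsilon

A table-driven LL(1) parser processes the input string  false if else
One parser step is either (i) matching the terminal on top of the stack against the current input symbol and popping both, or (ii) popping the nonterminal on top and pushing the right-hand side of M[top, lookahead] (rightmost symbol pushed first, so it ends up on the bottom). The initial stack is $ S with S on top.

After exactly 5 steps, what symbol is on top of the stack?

     Stack        Input            Action
  1  $ S          false if else $  expand S → false N E
  2  $ E N false  false if else $  match false
  3  $ E N        if else $        expand N → if
  4  $ E if       if else $        match if
  5  $ E          else $           expand E → else E
Stack after step 5: $ E else (top = else).

else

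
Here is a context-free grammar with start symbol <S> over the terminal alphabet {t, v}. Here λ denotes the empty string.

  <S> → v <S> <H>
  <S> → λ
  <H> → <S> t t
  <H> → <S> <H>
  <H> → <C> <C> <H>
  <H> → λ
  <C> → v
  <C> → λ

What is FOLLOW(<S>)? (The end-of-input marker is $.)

FIRST(<S>) = {λ, v}
FIRST(<C>) = {λ, v}
FIRST(<H>) = {λ, t, v}  (via <S> t t, <S> <H>, <C> <C> <H>)
FOLLOW(<S>) includes $ since <S> is the start symbol.
FOLLOW(<S>): in <S>→v <S> <H>, <S> is followed by <H> with FIRST {λ, t, v}; in <S>→v <S> <H>, the suffix after <S> is nullable (adds nothing new); in <H>→<S> t t, <S> is followed by t t with FIRST {t}; in <H>→<S> <H>, <S> is followed by <H> with FIRST {λ, t, v}; in <H>→<S> <H>, the suffix after <S> is nullable, so FOLLOW(<S>) ⊇ FOLLOW(<H>) = {$, t, v}. Thus FOLLOW(<S>) = {$, t, v}.
FOLLOW(<H>): in <S>→v <S> <H>, the suffix after <H> is empty, so FOLLOW(<H>) ⊇ FOLLOW(<S>) = {$, t, v}; in <H>→<S> <H>, the suffix after <H> is empty (adds nothing new); in <H>→<C> <C> <H>, the suffix after <H> is empty (adds nothing new). Thus FOLLOW(<H>) = {$, t, v}.
FOLLOW(<C>): in <H>→<C> <C> <H> (occurrence 1), <C> is followed by <C> <H> with FIRST {λ, t, v}; in <H>→<C> <C> <H> (occurrence 1), the suffix after <C> is nullable, so FOLLOW(<C>) ⊇ FOLLOW(<H>) = {$, t, v}; in <H>→<C> <C> <H> (occurrence 2), <C> is followed by <H> with FIRST {λ, t, v}; in <H>→<C> <C> <H> (occurrence 2), the suffix after <C> is nullable, so FOLLOW(<C>) ⊇ FOLLOW(<H>) = {$, t, v}. Thus FOLLOW(<C>) = {$, t, v}.

{$, t, v}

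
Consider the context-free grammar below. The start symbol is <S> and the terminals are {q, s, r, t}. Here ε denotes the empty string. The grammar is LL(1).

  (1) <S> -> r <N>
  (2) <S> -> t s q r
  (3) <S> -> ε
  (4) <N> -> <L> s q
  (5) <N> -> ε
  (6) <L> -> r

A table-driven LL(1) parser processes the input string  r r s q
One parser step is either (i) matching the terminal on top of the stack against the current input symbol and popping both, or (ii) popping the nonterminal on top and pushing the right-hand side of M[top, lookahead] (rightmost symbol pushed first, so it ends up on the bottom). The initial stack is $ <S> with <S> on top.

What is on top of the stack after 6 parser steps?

step 1: stack=$ <S>  input=r r s q $  — expand <S> -> r <N>
step 2: stack=$ <N> r  input=r r s q $  — match r
step 3: stack=$ <N>  input=r s q $  — expand <N> -> <L> s q
step 4: stack=$ q s <L>  input=r s q $  — expand <L> -> r
step 5: stack=$ q s r  input=r s q $  — match r
step 6: stack=$ q s  input=s q $  — match s
Stack after step 6: $ q (top = q).

q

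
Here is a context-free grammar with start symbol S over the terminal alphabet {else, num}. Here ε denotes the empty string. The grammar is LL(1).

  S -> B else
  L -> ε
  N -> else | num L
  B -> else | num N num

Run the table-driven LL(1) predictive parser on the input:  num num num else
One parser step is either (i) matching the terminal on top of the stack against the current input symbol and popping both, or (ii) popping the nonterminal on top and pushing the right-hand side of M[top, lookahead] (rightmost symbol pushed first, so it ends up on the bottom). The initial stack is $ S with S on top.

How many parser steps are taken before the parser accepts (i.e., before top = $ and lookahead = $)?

8

step 1: stack=$ S  input=num num num else $  — expand S -> B else
step 2: stack=$ else B  input=num num num else $  — expand B -> num N num
step 3: stack=$ else num N num  input=num num num else $  — match num
step 4: stack=$ else num N  input=num num else $  — expand N -> num L
step 5: stack=$ else num L num  input=num num else $  — match num
step 6: stack=$ else num L  input=num else $  — expand L -> ε
step 7: stack=$ else num  input=num else $  — match num
step 8: stack=$ else  input=else $  — match else
Accept reached after 8 steps.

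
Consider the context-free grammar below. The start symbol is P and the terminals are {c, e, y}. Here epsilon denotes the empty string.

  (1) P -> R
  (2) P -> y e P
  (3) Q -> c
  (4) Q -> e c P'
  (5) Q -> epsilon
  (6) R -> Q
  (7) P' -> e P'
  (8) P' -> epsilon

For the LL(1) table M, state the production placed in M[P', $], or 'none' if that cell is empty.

FIRST(Q): from Q->c we get {c}; from Q->e c P' we get {e}; from Q->epsilon we get {epsilon}. So FIRST(Q) = {epsilon, c, e}.
FIRST(P'): from P'->e P' we get {e}; from P'->epsilon we get {epsilon}. So FIRST(P') = {epsilon, e}.
FIRST(R): from R->Q we get {epsilon, c, e}. So FIRST(R) = {epsilon, c, e}.
FIRST(P): from P->R we get {epsilon, c, e}; from P->y e P we get {y}. So FIRST(P) = {epsilon, c, e, y}.
FOLLOW(P) includes $ since P is the start symbol.
FOLLOW(Q): in R->Q, the suffix after Q is empty, so FOLLOW(Q) ⊇ FOLLOW(R) = {$}. Thus FOLLOW(Q) = {$}.
FOLLOW(P'): in Q->e c P', the suffix after P' is empty, so FOLLOW(P') ⊇ FOLLOW(Q) = {$}; in P'->e P', the suffix after P' is empty (adds nothing new). Thus FOLLOW(P') = {$}.
For P' -> e P': FIRST(e P') = {e}, so it goes in M[P', t] for t ∈ {e}.
For P' -> epsilon: FIRST(epsilon) = {epsilon}, so it goes in M[P', t] for t ∈ {}; since epsilon ∈ FIRST, also for every t ∈ FOLLOW(P') = {$}.

P' -> epsilon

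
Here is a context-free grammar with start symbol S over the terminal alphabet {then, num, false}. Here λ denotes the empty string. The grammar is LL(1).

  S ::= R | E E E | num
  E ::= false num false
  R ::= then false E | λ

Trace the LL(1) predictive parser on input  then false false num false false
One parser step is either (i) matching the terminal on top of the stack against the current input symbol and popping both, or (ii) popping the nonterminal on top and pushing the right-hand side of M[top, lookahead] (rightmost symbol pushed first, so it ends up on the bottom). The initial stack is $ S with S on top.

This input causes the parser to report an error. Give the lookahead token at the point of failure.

step 1: stack=$ S  input=then false false num false false $  — expand S ::= R
step 2: stack=$ R  input=then false false num false false $  — expand R ::= then false E
step 3: stack=$ E false then  input=then false false num false false $  — match then
step 4: stack=$ E false  input=false false num false false $  — match false
step 5: stack=$ E  input=false num false false $  — expand E ::= false num false
step 6: stack=$ false num false  input=false num false false $  — match false
step 7: stack=$ false num  input=num false false $  — match num
step 8: stack=$ false  input=false false $  — match false
step 9: stack=$  input=false $  — error: stack empty but input remains

false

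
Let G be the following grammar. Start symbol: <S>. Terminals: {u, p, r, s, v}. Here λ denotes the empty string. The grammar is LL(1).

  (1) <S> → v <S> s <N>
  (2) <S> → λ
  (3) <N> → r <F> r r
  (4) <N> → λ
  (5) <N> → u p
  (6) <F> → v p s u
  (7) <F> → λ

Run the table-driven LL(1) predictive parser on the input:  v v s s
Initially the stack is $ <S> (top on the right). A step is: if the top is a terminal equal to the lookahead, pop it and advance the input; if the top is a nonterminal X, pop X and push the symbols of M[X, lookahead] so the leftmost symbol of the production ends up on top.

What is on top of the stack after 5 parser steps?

step 1: stack=$ <S>  input=v v s s $  — expand <S> → v <S> s <N>
step 2: stack=$ <N> s <S> v  input=v v s s $  — match v
step 3: stack=$ <N> s <S>  input=v s s $  — expand <S> → v <S> s <N>
step 4: stack=$ <N> s <N> s <S> v  input=v s s $  — match v
step 5: stack=$ <N> s <N> s <S>  input=s s $  — expand <S> → λ
Stack after step 5: $ <N> s <N> s (top = s).

s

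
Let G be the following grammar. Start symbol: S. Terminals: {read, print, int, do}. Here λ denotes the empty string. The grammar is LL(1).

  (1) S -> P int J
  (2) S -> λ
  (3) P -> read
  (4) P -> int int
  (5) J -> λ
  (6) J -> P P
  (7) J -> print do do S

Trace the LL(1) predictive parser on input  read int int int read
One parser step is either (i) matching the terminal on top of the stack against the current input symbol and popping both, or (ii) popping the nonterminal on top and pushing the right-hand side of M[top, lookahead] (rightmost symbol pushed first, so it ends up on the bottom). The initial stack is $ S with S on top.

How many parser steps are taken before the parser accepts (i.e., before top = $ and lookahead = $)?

10

step 1: stack=$ S  input=read int int int read $  — expand S -> P int J
step 2: stack=$ J int P  input=read int int int read $  — expand P -> read
step 3: stack=$ J int read  input=read int int int read $  — match read
step 4: stack=$ J int  input=int int int read $  — match int
step 5: stack=$ J  input=int int read $  — expand J -> P P
step 6: stack=$ P P  input=int int read $  — expand P -> int int
step 7: stack=$ P int int  input=int int read $  — match int
step 8: stack=$ P int  input=int read $  — match int
step 9: stack=$ P  input=read $  — expand P -> read
step 10: stack=$ read  input=read $  — match read
Accept reached after 10 steps.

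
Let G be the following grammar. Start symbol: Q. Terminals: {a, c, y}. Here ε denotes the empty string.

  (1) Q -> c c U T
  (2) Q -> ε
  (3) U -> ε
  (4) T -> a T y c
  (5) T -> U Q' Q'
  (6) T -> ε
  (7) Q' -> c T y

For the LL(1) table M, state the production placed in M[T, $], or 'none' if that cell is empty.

FIRST(Q) = {ε, c}
FIRST(U) = {ε}
FIRST(Q') = {c}
FIRST(T) = {ε, a, c}  (via U Q' Q')
FOLLOW(Q) includes $ since Q is the start symbol.
FOLLOW(Q): Q appears on no right-hand side. Thus FOLLOW(Q) = {$}.
FOLLOW(T): in Q->c c U T, the suffix after T is empty, so FOLLOW(T) ⊇ FOLLOW(Q) = {$}; in T->a T y c, T is followed by y c with FIRST {y}; in Q'->c T y, T is followed by y with FIRST {y}. Thus FOLLOW(T) = {$, y}.
For T -> a T y c: FIRST(a T y c) = {a}, so it goes in M[T, t] for t ∈ {a}.
For T -> U Q' Q': FIRST(U Q' Q') = {c}, so it goes in M[T, t] for t ∈ {c}.
For T -> ε: FIRST(ε) = {ε}, so it goes in M[T, t] for t ∈ {}; since ε ∈ FIRST, also for every t ∈ FOLLOW(T) = {$, y}.

T -> ε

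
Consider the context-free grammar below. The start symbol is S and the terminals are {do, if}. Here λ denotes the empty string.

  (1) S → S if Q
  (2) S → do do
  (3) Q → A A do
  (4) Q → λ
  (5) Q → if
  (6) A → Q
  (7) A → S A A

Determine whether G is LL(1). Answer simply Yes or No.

FIRST(S) = {do}
FIRST(Q) = {λ, do, if}
FIRST(A) = {λ, do, if}
FOLLOW(S) = {$, do, if}
FOLLOW(Q) = {$, do, if}
FOLLOW(A) = {do, if}
Cell M[A, do] receives both A → Q and A → S A A — the grammar is not LL(1).

No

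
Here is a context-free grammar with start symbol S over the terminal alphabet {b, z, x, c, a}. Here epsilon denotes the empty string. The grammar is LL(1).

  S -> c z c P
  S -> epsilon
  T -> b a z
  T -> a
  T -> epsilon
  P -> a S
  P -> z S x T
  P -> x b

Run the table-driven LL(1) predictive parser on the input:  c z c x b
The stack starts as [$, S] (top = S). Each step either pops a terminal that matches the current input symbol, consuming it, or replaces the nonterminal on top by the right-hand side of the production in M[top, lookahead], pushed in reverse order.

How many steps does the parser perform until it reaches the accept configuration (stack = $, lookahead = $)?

step 1: stack=$ S  input=c z c x b $  — expand S -> c z c P
step 2: stack=$ P c z c  input=c z c x b $  — match c
step 3: stack=$ P c z  input=z c x b $  — match z
step 4: stack=$ P c  input=c x b $  — match c
step 5: stack=$ P  input=x b $  — expand P -> x b
step 6: stack=$ b x  input=x b $  — match x
step 7: stack=$ b  input=b $  — match b
Accept reached after 7 steps.

7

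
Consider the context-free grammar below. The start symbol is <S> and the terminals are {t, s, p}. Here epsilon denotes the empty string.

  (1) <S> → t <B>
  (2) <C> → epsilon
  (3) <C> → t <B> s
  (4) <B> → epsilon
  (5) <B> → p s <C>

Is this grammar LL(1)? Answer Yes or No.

Yes

FIRST(<S>) = {t}
FIRST(<C>) = {epsilon, t}
FIRST(<B>) = {epsilon, p}
FOLLOW(<S>) = {$}
FOLLOW(<C>) = {$, s}
FOLLOW(<B>) = {$, s}
Each cell of M receives at most one production.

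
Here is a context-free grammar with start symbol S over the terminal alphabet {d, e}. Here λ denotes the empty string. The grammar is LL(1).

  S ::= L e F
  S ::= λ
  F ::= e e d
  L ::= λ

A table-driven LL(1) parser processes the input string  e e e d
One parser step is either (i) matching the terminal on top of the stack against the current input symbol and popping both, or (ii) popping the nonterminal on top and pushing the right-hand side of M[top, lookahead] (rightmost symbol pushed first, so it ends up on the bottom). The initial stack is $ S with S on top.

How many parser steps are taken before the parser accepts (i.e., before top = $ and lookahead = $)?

7

step 1: stack=$ S  input=e e e d $  — expand S ::= L e F
step 2: stack=$ F e L  input=e e e d $  — expand L ::= λ
step 3: stack=$ F e  input=e e e d $  — match e
step 4: stack=$ F  input=e e d $  — expand F ::= e e d
step 5: stack=$ d e e  input=e e d $  — match e
step 6: stack=$ d e  input=e d $  — match e
step 7: stack=$ d  input=d $  — match d
Accept reached after 7 steps.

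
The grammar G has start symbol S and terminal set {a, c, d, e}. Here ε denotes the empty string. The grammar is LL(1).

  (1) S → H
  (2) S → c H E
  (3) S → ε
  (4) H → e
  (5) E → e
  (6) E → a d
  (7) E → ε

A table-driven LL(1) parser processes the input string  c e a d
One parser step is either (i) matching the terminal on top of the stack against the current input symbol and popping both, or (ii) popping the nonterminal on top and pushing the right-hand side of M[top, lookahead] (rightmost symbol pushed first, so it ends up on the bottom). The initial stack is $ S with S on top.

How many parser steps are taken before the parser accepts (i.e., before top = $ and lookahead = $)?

     Stack    Input      Action
  1  $ S      c e a d $  expand S → c H E
  2  $ E H c  c e a d $  match c
  3  $ E H    e a d $    expand H → e
  4  $ E e    e a d $    match e
  5  $ E      a d $      expand E → a d
  6  $ d a    a d $      match a
  7  $ d      d $        match d
Accept reached after 7 steps.

7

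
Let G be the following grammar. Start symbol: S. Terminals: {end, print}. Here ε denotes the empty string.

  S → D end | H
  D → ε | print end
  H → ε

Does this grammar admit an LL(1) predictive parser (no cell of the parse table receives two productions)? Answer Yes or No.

Yes

FIRST(S) = {ε, end, print}
FIRST(D) = {ε, print}
FIRST(H) = {ε}
FOLLOW(S) = {$}
FOLLOW(D) = {end}
FOLLOW(H) = {$}
Each cell of M receives at most one production.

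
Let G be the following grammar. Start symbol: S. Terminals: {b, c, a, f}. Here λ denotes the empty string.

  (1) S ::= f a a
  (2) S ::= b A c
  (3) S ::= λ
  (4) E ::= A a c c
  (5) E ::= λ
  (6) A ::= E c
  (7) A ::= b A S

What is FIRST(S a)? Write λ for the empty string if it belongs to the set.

FIRST(S) = {λ, b, f}
FIRST(E) = {λ, b, c}  (via A a c c)
FIRST(A) = {b, c}  (via E c)
FIRST(S a): take FIRST of each symbol in turn, carrying on past any symbol whose FIRST contains λ; result {a, b, f}.

{a, b, f}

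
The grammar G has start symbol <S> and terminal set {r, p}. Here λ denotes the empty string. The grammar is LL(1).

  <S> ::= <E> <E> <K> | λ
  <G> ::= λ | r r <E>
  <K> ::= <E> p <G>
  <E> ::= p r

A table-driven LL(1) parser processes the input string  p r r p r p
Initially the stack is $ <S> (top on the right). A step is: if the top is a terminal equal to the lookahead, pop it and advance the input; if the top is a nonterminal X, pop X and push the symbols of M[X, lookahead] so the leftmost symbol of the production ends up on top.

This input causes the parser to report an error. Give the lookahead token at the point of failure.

step 1: stack=$ <S>  input=p r r p r p $  — expand <S> ::= <E> <E> <K>
step 2: stack=$ <K> <E> <E>  input=p r r p r p $  — expand <E> ::= p r
step 3: stack=$ <K> <E> r p  input=p r r p r p $  — match p
step 4: stack=$ <K> <E> r  input=r r p r p $  — match r
step 5: stack=$ <K> <E>  input=r p r p $  — error: M[<E>, r] is empty

r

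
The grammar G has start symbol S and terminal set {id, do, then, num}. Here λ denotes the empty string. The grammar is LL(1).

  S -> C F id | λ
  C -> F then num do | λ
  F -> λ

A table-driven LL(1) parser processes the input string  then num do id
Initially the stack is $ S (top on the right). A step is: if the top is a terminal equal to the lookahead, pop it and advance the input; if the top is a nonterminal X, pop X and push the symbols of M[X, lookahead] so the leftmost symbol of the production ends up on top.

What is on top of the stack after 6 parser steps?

F

step 1: stack=$ S  input=then num do id $  — expand S -> C F id
step 2: stack=$ id F C  input=then num do id $  — expand C -> F then num do
step 3: stack=$ id F do num then F  input=then num do id $  — expand F -> λ
step 4: stack=$ id F do num then  input=then num do id $  — match then
step 5: stack=$ id F do num  input=num do id $  — match num
step 6: stack=$ id F do  input=do id $  — match do
Stack after step 6: $ id F (top = F).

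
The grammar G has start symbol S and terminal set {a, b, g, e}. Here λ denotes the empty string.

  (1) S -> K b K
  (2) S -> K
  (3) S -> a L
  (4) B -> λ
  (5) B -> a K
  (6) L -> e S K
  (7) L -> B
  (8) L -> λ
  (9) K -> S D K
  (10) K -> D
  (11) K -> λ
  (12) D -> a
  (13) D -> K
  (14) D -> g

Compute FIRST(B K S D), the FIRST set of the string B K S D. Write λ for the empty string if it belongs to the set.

FIRST(B) = {λ, a}
FIRST(L) = {λ, a, e}  (via B)
FIRST(S) = {λ, a, b, g}  (via K b K, K)
FIRST(K) = {λ, a, b, g}  (via S D K, D)
FIRST(D) = {λ, a, b, g}  (via K)
FIRST(B K S D): take FIRST of each symbol in turn, carrying on past any symbol whose FIRST contains λ; result {λ, a, b, g}.

{λ, a, b, g}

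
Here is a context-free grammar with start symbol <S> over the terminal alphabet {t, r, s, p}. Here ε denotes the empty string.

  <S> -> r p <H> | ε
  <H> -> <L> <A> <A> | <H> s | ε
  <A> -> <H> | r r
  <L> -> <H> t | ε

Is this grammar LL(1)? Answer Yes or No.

FIRST(<S>) = {ε, r}
FIRST(<H>) = {ε, r, s, t}
FIRST(<A>) = {ε, r, s, t}
FIRST(<L>) = {ε, r, s, t}
FOLLOW(<S>) = {$}
FOLLOW(<H>) = {$, r, s, t}
FOLLOW(<A>) = {$, r, s, t}
FOLLOW(<L>) = {$, r, s, t}
Cell M[<A>, r] receives both <A> -> <H> and <A> -> r r — the grammar is not LL(1).

No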